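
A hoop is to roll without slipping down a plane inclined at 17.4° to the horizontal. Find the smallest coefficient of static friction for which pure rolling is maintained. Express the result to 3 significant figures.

μ_min ≈ 0.157

Here I = MR², so the shape factor k = I/(MR²) = 1.
Newton's second law down the slope: Mg sinθ − f = Ma. The torque equation fR = Iα (with α = a/R) gives f = kMa.
These give a = g sinθ/(1+k) and the required friction f = kMg sinθ/(1+k).
With N = Mg cosθ, the no-slip condition f ≤ μN gives μ_min = f/N = k tanθ/(1+k).
μ_min = 1 × tan17.4° / 2 ≈ 0.157.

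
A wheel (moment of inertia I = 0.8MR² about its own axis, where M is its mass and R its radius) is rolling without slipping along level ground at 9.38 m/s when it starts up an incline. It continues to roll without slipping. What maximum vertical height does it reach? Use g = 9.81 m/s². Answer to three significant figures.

h ≈ 8.07 m

The moment of inertia is 0.8MR², giving k ≡ I/(MR²) = 0.8.
Since it rolls without slipping, ω = v/R and KE = ½Mv² + ½Iω² = ½(1+k)Mv² = (9/10)Mv².
All of this converts to potential energy at the highest point: (9/10)Mv₀² = Mgh.
Thus h = (1+k)v₀²/(2g) = 1.8 × 9.38² / (2 × 9.81) ≈ 8.07 m.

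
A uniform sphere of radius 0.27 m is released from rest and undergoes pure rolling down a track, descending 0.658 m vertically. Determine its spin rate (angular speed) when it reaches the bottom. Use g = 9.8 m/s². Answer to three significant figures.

ω ≈ 11.2 rad/s

For this body I = (2/5)MR², i.e. k = I/(MR²) = 0.4.
Pure rolling means v = ωR; then KE = ½Mv² + ½I(v/R)² = ½(1+k)Mv² = (7/10)Mv².
Energy conservation Mgh = ½(1+k)Mv² gives v = √(2gh/(1+k)) = √(2 × 9.8 × 0.658 / 1.4) = 3.035 m/s.
Then ω = v/R = 3.035 / 0.27 ≈ 11.2 rad/s.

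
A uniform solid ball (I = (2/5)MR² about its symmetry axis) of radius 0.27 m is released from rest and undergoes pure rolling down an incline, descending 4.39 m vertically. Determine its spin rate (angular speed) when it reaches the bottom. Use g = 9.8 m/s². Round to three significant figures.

The moment of inertia is (2/5)MR², giving k ≡ I/(MR²) = 0.4.
Since it rolls without slipping, ω = v/R and KE = ½Mv² + ½Iω² = ½(1+k)Mv² = (7/10)Mv².
Energy conservation Mgh = ½(1+k)Mv² gives v = √(2gh/(1+k)) = √(2 × 9.8 × 4.39 / 1.4) = 7.84 m/s.
The angular speed follows from ω = v/R = 7.84/0.27 ≈ 29.0 rad/s.

ω ≈ 29.0 rad/s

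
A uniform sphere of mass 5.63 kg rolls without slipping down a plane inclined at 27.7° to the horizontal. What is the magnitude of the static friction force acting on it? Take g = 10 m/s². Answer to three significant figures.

Here I = (2/5)MR², so the shape factor k = I/(MR²) = 0.4.
Newton's second law down the slope: Mg sinθ − f = Ma. The torque equation fR = Iα (with α = a/R) gives f = kMa.
Combining, a = g sinθ/(1+k) and f = kMa = kMg sinθ/(1+k).
f = 0.4 × 5.63 × 10 × sin27.7° / 1.4 ≈ 7.48 N.

f ≈ 7.48 N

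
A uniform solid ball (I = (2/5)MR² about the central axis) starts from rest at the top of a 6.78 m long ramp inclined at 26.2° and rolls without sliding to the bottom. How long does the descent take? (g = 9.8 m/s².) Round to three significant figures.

t ≈ 2.09 s

The moment of inertia is (2/5)MR², giving k ≡ I/(MR²) = 0.4.
Translational: Mg sinθ − f = Ma. Rotational about the CM: fR = Iα = kMRa, so f = kMa.
Hence a = g sinθ/(1+k) = 9.8×sin26.2°/1.4 = 3.091 m/s².
Starting from rest, L = ½at², so t = √(2L/a) = √(2×6.78/3.091) ≈ 2.09 s.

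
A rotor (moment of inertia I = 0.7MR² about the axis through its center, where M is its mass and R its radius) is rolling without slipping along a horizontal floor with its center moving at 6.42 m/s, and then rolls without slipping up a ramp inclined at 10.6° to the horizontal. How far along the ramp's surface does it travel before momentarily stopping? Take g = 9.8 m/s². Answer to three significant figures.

d ≈ 19.4 m

Here I = 0.7MR², so the shape factor k = I/(MR²) = 0.7.
Pure rolling means v = ωR; then KE = ½Mv² + ½I(v/R)² = ½(1+k)Mv² = (17/20)Mv².
Setting this equal to Mgh gives the vertical rise h = (1+k)v₀²/(2g) = 1.7×6.42²/(2×9.8) = 3.575 m.
Along the incline, d = h/sinθ = 3.575/sin10.6° ≈ 19.4 m.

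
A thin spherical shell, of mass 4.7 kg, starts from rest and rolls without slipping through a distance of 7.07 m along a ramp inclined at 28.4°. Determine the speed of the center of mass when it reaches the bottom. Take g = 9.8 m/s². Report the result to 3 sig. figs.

For this body I = (2/3)MR², i.e. k = I/(MR²) = 2/3.
Rolling without slipping gives ω = v/R, so the total kinetic energy is ½Mv² + ½Iω² = ½(1+k)Mv² = (5/6)Mv².
The vertical drop is h = L sinθ = 7.07 × sin28.4° = 3.363 m.
Setting Mgh = (5/6)Mv² gives v = √(2gh/(1+k)) = √(2·9.8·3.363/1.667) ≈ 6.29 m/s.

v ≈ 6.29 m/s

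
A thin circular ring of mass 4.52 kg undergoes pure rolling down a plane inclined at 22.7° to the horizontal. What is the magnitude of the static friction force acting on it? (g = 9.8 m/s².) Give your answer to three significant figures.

f ≈ 8.55 N

Here I = MR², so the shape factor k = I/(MR²) = 1.
Along the incline Mg sinθ − f = Ma, and torque about the center fR = Iα = kMR²(a/R) gives f = kMa.
Combining, a = g sinθ/(1+k) and f = kMa = kMg sinθ/(1+k).
f = 1 × 4.52 × 9.8 × sin22.7° / 2 ≈ 8.55 N.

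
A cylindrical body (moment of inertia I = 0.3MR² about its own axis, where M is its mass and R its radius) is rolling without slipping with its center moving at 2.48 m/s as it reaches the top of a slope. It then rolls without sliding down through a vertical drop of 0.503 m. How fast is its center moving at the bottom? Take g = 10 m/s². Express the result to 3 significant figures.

v ≈ 3.73 m/s

The moment of inertia is 0.3MR², giving k ≡ I/(MR²) = 0.3.
Pure rolling means v = ωR; then KE = ½Mv² + ½I(v/R)² = ½(1+k)Mv² = (13/20)Mv².
Energy conservation: (13/20)Mv₀² + Mgh = (13/20)Mv², so v² = v₀² + 2gh/(1+k).
v = √(2.48² + 2×10×0.503/1.3) = √13.89 ≈ 3.73 m/s.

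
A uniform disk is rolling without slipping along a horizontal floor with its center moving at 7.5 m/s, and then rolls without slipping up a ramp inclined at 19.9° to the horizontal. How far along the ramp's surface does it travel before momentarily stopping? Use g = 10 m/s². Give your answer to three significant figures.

With I = (1/2)MR², the ratio k = I/(MR²) is 0.5.
Pure rolling means v = ωR; then KE = ½Mv² + ½I(v/R)² = ½(1+k)Mv² = (3/4)Mv².
Setting this equal to Mgh gives the vertical rise h = (1+k)v₀²/(2g) = 1.5×7.5²/(2×10) = 4.219 m.
Along the incline, d = h/sinθ = 4.219/sin19.9° ≈ 12.4 m.

d ≈ 12.4 m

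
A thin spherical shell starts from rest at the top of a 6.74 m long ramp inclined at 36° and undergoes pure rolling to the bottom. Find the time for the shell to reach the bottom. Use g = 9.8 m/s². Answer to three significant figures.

Here I = (2/3)MR², so the shape factor k = I/(MR²) = 2/3.
Translational: Mg sinθ − f = Ma. Rotational about the CM: fR = Iα = kMRa, so f = kMa.
Hence a = g sinθ/(1+k) = 9.8×sin36°/1.667 = 3.456 m/s².
With constant a from rest, t = √(2L/a) = √(2·6.74/3.456) ≈ 1.97 s.

t ≈ 1.97 s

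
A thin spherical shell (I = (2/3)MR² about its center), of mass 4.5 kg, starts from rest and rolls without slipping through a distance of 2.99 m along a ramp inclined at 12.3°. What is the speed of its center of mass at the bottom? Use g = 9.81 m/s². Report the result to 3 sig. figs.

v ≈ 2.74 m/s

Here I = (2/3)MR², so the shape factor k = I/(MR²) = 2/3.
The rolling condition ω = v/R makes the rotational term ½I(v/R)² = ½kMv², so KE_total = ½(1+k)Mv² = (5/6)Mv².
The vertical drop is h = L sinθ = 2.99 × sin12.3° = 0.637 m.
Energy conservation: Mgh = (5/6)Mv², so v = √(2gh/(1+k)) = √(2 × 9.81 × 0.637 / 1.667) ≈ 2.74 m/s.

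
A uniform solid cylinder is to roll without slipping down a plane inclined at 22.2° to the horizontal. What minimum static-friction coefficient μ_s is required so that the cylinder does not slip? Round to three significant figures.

μ_min ≈ 0.136

With I = (1/2)MR², the ratio k = I/(MR²) is 0.5.
Along the incline Mg sinθ − f = Ma, and torque about the center fR = Iα = kMR²(a/R) gives f = kMa.
These give a = g sinθ/(1+k) and the required friction f = kMg sinθ/(1+k).
The normal force is N = Mg cosθ, so μ_min = f/N = k tanθ/(1+k).
μ_min = 0.5 × tan22.2° / 1.5 ≈ 0.136.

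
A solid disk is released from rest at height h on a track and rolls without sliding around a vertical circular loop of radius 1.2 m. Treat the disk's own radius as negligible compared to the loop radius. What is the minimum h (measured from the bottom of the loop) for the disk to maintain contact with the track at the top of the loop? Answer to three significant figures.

Here I = (1/2)MR², so the shape factor k = I/(MR²) = 0.5.
At the top of the loop, the minimum-contact condition is Mg = Mv_top²/r, so v_top² = gr.
With ω = v/R, the kinetic energy at speed v is ½(1+k)Mv² = (3/4)Mv².
Energy conservation from release (height h) to the top (height 2r): Mgh = Mg(2r) + (3/4)M·gr.
Thus h_min = 2r + (1+k)r/2 = r(2 + 1.5/2) = 1.2 × 2.75 ≈ 3.30 m.

h_min ≈ 3.30 m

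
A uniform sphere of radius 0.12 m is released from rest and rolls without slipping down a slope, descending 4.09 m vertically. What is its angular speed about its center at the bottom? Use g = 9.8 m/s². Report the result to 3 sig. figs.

Here I = (2/5)MR², so the shape factor k = I/(MR²) = 0.4.
Rolling without slipping gives ω = v/R, so the total kinetic energy is ½Mv² + ½Iω² = ½(1+k)Mv² = (7/10)Mv².
Energy conservation Mgh = ½(1+k)Mv² gives v = √(2gh/(1+k)) = √(2 × 9.8 × 4.09 / 1.4) = 7.567 m/s.
Then ω = v/R = 7.567 / 0.12 ≈ 63.1 rad/s.

ω ≈ 63.1 rad/s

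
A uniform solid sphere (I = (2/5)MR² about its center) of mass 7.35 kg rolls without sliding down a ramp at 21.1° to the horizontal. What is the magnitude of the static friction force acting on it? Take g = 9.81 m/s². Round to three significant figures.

f ≈ 7.42 N

With I = (2/5)MR², the ratio k = I/(MR²) is 0.4.
Along the incline Mg sinθ − f = Ma, and torque about the center fR = Iα = kMR²(a/R) gives f = kMa.
Combining, a = g sinθ/(1+k) and f = kMa = kMg sinθ/(1+k).
f = 0.4 × 7.35 × 9.81 × sin21.1° / 1.4 ≈ 7.42 N.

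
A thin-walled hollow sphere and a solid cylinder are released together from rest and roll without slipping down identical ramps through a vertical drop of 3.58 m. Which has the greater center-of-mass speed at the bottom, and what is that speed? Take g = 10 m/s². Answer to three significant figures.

For rolling without slipping, Mgh = ½(1+k)Mv² where k = I/(MR²), so v = √(2gh/(1+k)).
Thin-walled hollow sphere: k = 2/3, giving v = √(2×10×3.58/1.667) = 6.554 m/s.
Solid cylinder: k = 0.5, giving v = √(2×10×3.58/1.5) = 6.909 m/s.
The smaller k wins: the solid cylinder, at ≈ 6.91 m/s.

the solid cylinder, at v ≈ 6.91 m/s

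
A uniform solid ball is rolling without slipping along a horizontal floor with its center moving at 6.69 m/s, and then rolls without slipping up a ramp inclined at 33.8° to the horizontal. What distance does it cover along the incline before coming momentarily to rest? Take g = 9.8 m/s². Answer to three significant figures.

With I = (2/5)MR², the ratio k = I/(MR²) is 0.4.
The rolling condition ω = v/R makes the rotational term ½I(v/R)² = ½kMv², so KE_total = ½(1+k)Mv² = (7/10)Mv².
Setting this equal to Mgh gives the vertical rise h = (1+k)v₀²/(2g) = 1.4×6.69²/(2×9.8) = 3.197 m.
The distance along the slope is d = h/sinθ = 3.197/sin33.8° ≈ 5.75 m.

d ≈ 5.75 m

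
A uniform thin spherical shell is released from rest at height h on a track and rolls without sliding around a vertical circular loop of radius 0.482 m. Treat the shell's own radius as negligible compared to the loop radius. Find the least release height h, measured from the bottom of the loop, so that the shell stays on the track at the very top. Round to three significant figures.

The moment of inertia is (2/3)MR², giving k ≡ I/(MR²) = 2/3.
At the top of the loop, the minimum-contact condition is Mg = Mv_top²/r, so v_top² = gr.
With ω = v/R, the kinetic energy at speed v is ½(1+k)Mv² = (5/6)Mv².
Energy conservation from release (height h) to the top (height 2r): Mgh = Mg(2r) + (5/6)M·gr.
Thus h_min = 2r + (1+k)r/2 = r(2 + 1.667/2) = 0.482 × 2.833 ≈ 1.37 m.

h_min ≈ 1.37 m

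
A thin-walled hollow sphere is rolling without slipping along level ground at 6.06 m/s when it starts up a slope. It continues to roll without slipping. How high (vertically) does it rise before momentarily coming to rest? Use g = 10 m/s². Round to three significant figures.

h ≈ 3.06 m

For this body I = (2/3)MR², i.e. k = I/(MR²) = 2/3.
Rolling without slipping gives ω = v/R, so the total kinetic energy is ½Mv² + ½Iω² = ½(1+k)Mv² = (5/6)Mv².
At the top the kinetic energy is zero, so (5/6)Mv₀² = Mgh.
Thus h = (1+k)v₀²/(2g) = 1.667 × 6.06² / (2 × 10) ≈ 3.06 m.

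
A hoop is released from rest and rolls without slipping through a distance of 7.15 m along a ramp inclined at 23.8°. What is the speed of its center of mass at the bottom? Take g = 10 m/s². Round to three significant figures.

With I = MR², the ratio k = I/(MR²) is 1.
Since it rolls without slipping, ω = v/R and KE = ½Mv² + ½Iω² = ½(1+k)Mv² = Mv².
The vertical drop is h = L sinθ = 7.15 × sin23.8° = 2.885 m.
Setting Mgh = Mv² gives v = √(2gh/(1+k)) = √(2·10·2.885/2) ≈ 5.37 m/s.

v ≈ 5.37 m/s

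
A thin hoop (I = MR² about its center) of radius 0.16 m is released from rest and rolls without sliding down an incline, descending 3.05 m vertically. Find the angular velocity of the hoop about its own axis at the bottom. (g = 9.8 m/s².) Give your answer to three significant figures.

ω ≈ 34.2 rad/s

The moment of inertia is MR², giving k ≡ I/(MR²) = 1.
Pure rolling means v = ωR; then KE = ½Mv² + ½I(v/R)² = ½(1+k)Mv² = Mv².
Energy conservation Mgh = ½(1+k)Mv² gives v = √(2gh/(1+k)) = √(2 × 9.8 × 3.05 / 2) = 5.467 m/s.
Then ω = v/R = 5.467 / 0.16 ≈ 34.2 rad/s.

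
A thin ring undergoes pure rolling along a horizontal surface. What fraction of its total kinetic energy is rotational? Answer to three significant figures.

The moment of inertia is MR², giving k ≡ I/(MR²) = 1.
Since ω = v/R, the translational part is ½Mv² and the rotational part is ½I(v/R)² = ½kMv²; the total is ½(1+k)Mv².
The rotational fraction is therefore k/(1+k) = 1/2 ≈ 0.500.

fraction ≈ 0.500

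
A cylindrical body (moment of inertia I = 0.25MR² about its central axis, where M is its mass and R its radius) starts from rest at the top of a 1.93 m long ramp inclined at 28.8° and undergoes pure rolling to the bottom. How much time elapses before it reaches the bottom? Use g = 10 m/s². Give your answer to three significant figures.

t ≈ 1.00 s

Here I = 0.25MR², so the shape factor k = I/(MR²) = 0.25.
Translational: Mg sinθ − f = Ma. Rotational about the CM: fR = Iα = kMRa, so f = kMa.
Hence a = g sinθ/(1+k) = 10×sin28.8°/1.25 = 3.854 m/s².
With constant a from rest, t = √(2L/a) = √(2·1.93/3.854) ≈ 1.00 s.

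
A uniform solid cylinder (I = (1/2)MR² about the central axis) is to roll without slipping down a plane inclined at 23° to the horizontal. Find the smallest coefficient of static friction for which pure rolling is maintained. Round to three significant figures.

With I = (1/2)MR², the ratio k = I/(MR²) is 0.5.
Translational: Mg sinθ − f = Ma. Rotational about the CM: fR = Iα = kMRa, so f = kMa.
These give a = g sinθ/(1+k) and the required friction f = kMg sinθ/(1+k).
The normal force is N = Mg cosθ, so μ_min = f/N = k tanθ/(1+k).
μ_min = 0.5 × tan23° / 1.5 ≈ 0.141.

μ_min ≈ 0.141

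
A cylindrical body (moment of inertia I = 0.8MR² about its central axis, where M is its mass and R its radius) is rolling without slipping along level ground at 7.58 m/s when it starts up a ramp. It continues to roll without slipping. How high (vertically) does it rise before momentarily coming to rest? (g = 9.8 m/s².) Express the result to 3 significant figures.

h ≈ 5.28 m

Here I = 0.8MR², so the shape factor k = I/(MR²) = 0.8.
Pure rolling means v = ωR; then KE = ½Mv² + ½I(v/R)² = ½(1+k)Mv² = (9/10)Mv².
All of this converts to potential energy at the highest point: (9/10)Mv₀² = Mgh.
Thus h = (1+k)v₀²/(2g) = 1.8 × 7.58² / (2 × 9.8) ≈ 5.28 m.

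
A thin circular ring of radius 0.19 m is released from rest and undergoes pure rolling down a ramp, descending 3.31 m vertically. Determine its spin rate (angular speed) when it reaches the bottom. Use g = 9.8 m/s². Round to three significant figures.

Here I = MR², so the shape factor k = I/(MR²) = 1.
The rolling condition ω = v/R makes the rotational term ½I(v/R)² = ½kMv², so KE_total = ½(1+k)Mv² = Mv².
Energy conservation Mgh = ½(1+k)Mv² gives v = √(2gh/(1+k)) = √(2 × 9.8 × 3.31 / 2) = 5.695 m/s.
The angular speed follows from ω = v/R = 5.695/0.19 ≈ 30.0 rad/s.

ω ≈ 30.0 rad/s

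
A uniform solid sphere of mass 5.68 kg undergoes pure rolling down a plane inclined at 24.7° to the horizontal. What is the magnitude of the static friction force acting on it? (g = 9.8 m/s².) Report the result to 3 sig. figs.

f ≈ 6.65 N

The moment of inertia is (2/5)MR², giving k ≡ I/(MR²) = 0.4.
Along the incline Mg sinθ − f = Ma, and torque about the center fR = Iα = kMR²(a/R) gives f = kMa.
Combining, a = g sinθ/(1+k) and f = kMa = kMg sinθ/(1+k).
f = 0.4 × 5.68 × 9.8 × sin24.7° / 1.4 ≈ 6.65 N.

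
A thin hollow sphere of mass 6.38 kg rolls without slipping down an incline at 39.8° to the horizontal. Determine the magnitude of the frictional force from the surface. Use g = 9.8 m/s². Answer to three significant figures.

f ≈ 16.0 N

Here I = (2/3)MR², so the shape factor k = I/(MR²) = 2/3.
Newton's second law down the slope: Mg sinθ − f = Ma. The torque equation fR = Iα (with α = a/R) gives f = kMa.
Combining, a = g sinθ/(1+k) and f = kMa = kMg sinθ/(1+k).
f = (2/3) × 6.38 × 9.8 × sin39.8° / 1.667 ≈ 16.0 N.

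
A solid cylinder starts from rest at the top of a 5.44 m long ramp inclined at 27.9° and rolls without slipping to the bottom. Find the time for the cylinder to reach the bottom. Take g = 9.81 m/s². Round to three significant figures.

t ≈ 1.89 s

Here I = (1/2)MR², so the shape factor k = I/(MR²) = 0.5.
Along the incline Mg sinθ − f = Ma, and torque about the center fR = Iα = kMR²(a/R) gives f = kMa.
Hence a = g sinθ/(1+k) = 9.81×sin27.9°/1.5 = 3.06 m/s².
With constant a from rest, t = √(2L/a) = √(2·5.44/3.06) ≈ 1.89 s.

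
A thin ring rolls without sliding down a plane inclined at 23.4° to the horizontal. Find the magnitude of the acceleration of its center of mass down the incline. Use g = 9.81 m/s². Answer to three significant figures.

a ≈ 1.95 m/s²

Here I = MR², so the shape factor k = I/(MR²) = 1.
Newton's second law down the slope: Mg sinθ − f = Ma. The torque equation fR = Iα (with α = a/R) gives f = kMa.
Eliminating f: Mg sinθ = (1+k)Ma, so a = g sinθ/(1+k) = 9.81 × sin23.4° / 2 ≈ 1.95 m/s².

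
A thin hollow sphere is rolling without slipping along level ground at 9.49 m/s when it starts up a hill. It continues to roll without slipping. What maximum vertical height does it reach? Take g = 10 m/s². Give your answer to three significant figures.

The moment of inertia is (2/3)MR², giving k ≡ I/(MR²) = 2/3.
The rolling condition ω = v/R makes the rotational term ½I(v/R)² = ½kMv², so KE_total = ½(1+k)Mv² = (5/6)Mv².
All of this converts to potential energy at the highest point: (5/6)Mv₀² = Mgh.
Thus h = (1+k)v₀²/(2g) = 1.667 × 9.49² / (2 × 10) ≈ 7.51 m.

h ≈ 7.51 m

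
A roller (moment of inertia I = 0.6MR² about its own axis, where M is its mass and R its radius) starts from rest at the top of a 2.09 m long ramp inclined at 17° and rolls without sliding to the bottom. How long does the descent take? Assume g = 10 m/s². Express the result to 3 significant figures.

For this body I = 0.6MR², i.e. k = I/(MR²) = 0.6.
Along the incline Mg sinθ − f = Ma, and torque about the center fR = Iα = kMR²(a/R) gives f = kMa.
Hence a = g sinθ/(1+k) = 10×sin17°/1.6 = 1.827 m/s².
With constant a from rest, t = √(2L/a) = √(2·2.09/1.827) ≈ 1.51 s.

t ≈ 1.51 s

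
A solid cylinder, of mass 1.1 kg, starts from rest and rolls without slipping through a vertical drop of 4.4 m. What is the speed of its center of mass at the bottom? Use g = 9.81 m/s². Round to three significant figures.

The moment of inertia is (1/2)MR², giving k ≡ I/(MR²) = 0.5.
Since it rolls without slipping, ω = v/R and KE = ½Mv² + ½Iω² = ½(1+k)Mv² = (3/4)Mv².
Energy conservation: Mgh = (3/4)Mv², so v = √(2gh/(1+k)) = √(2 × 9.81 × 4.4 / 1.5) ≈ 7.59 m/s.

v ≈ 7.59 m/s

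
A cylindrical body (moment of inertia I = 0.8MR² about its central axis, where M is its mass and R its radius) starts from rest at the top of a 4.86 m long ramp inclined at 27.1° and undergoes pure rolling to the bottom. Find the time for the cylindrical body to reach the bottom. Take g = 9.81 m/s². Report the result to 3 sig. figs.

t ≈ 1.98 s

With I = 0.8MR², the ratio k = I/(MR²) is 0.8.
Along the incline Mg sinθ − f = Ma, and torque about the center fR = Iα = kMR²(a/R) gives f = kMa.
Hence a = g sinθ/(1+k) = 9.81×sin27.1°/1.8 = 2.483 m/s².
Starting from rest, L = ½at², so t = √(2L/a) = √(2×4.86/2.483) ≈ 1.98 s.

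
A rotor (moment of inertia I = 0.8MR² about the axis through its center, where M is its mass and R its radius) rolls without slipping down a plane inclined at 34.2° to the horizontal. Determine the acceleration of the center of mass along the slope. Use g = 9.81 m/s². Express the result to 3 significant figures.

Here I = 0.8MR², so the shape factor k = I/(MR²) = 0.8.
Newton's second law down the slope: Mg sinθ − f = Ma. The torque equation fR = Iα (with α = a/R) gives f = kMa.
Eliminating f: Mg sinθ = (1+k)Ma, so a = g sinθ/(1+k) = 9.81 × sin34.2° / 1.8 ≈ 3.06 m/s².

a ≈ 3.06 m/s²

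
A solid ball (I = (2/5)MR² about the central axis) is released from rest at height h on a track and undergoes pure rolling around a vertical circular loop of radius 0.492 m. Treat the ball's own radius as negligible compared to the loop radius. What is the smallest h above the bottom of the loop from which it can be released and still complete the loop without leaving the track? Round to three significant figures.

h_min ≈ 1.33 m

With I = (2/5)MR², the ratio k = I/(MR²) is 0.4.
At the top of the loop, the minimum-contact condition is Mg = Mv_top²/r, so v_top² = gr.
With ω = v/R, the kinetic energy at speed v is ½(1+k)Mv² = (7/10)Mv².
Energy conservation from release (height h) to the top (height 2r): Mgh = Mg(2r) + (7/10)M·gr.
Thus h_min = 2r + (1+k)r/2 = r(2 + 1.4/2) = 0.492 × 2.7 ≈ 1.33 m.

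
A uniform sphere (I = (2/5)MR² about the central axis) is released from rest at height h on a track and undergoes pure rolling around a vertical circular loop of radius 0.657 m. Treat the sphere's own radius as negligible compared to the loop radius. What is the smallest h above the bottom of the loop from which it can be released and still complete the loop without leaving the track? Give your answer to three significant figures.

h_min ≈ 1.77 m

Here I = (2/5)MR², so the shape factor k = I/(MR²) = 0.4.
At the top, contact is just lost when gravity alone supplies the centripetal force: Mg = Mv_top²/r, i.e. v_top² = gr.
With ω = v/R, the kinetic energy at speed v is ½(1+k)Mv² = (7/10)Mv².
Energy conservation from release (height h) to the top (height 2r): Mgh = Mg(2r) + (7/10)M·gr.
Thus h_min = 2r + (1+k)r/2 = r(2 + 1.4/2) = 0.657 × 2.7 ≈ 1.77 m.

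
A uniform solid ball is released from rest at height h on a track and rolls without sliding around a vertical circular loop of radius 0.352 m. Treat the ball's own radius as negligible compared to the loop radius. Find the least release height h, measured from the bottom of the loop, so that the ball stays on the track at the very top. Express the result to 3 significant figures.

h_min ≈ 0.950 m

The moment of inertia is (2/5)MR², giving k ≡ I/(MR²) = 0.4.
At the top of the loop, the minimum-contact condition is Mg = Mv_top²/r, so v_top² = gr.
With ω = v/R, the kinetic energy at speed v is ½(1+k)Mv² = (7/10)Mv².
Energy conservation from release (height h) to the top (height 2r): Mgh = Mg(2r) + (7/10)M·gr.
Thus h_min = 2r + (1+k)r/2 = r(2 + 1.4/2) = 0.352 × 2.7 ≈ 0.950 m.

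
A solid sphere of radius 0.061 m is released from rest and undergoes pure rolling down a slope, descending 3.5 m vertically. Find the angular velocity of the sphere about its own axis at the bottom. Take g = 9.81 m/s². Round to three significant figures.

ω ≈ 115 rad/s

With I = (2/5)MR², the ratio k = I/(MR²) is 0.4.
Rolling without slipping gives ω = v/R, so the total kinetic energy is ½Mv² + ½Iω² = ½(1+k)Mv² = (7/10)Mv².
Energy conservation Mgh = ½(1+k)Mv² gives v = √(2gh/(1+k)) = √(2 × 9.81 × 3.5 / 1.4) = 7.004 m/s.
The angular speed follows from ω = v/R = 7.004/0.061 ≈ 115 rad/s.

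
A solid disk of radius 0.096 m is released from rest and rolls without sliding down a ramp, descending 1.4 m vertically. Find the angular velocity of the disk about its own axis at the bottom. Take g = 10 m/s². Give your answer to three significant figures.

ω ≈ 45.0 rad/s

With I = (1/2)MR², the ratio k = I/(MR²) is 0.5.
Rolling without slipping gives ω = v/R, so the total kinetic energy is ½Mv² + ½Iω² = ½(1+k)Mv² = (3/4)Mv².
Energy conservation Mgh = ½(1+k)Mv² gives v = √(2gh/(1+k)) = √(2 × 10 × 1.4 / 1.5) = 4.32 m/s.
The angular speed follows from ω = v/R = 4.32/0.096 ≈ 45.0 rad/s.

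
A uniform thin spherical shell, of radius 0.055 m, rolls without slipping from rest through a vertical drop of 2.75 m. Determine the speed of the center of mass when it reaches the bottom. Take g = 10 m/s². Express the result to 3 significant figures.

v ≈ 5.74 m/s

For this body I = (2/3)MR², i.e. k = I/(MR²) = 2/3.
Pure rolling means v = ωR; then KE = ½Mv² + ½I(v/R)² = ½(1+k)Mv² = (5/6)Mv².
Energy conservation: Mgh = (5/6)Mv², so v = √(2gh/(1+k)) = √(2 × 10 × 2.75 / 1.667) ≈ 5.74 m/s.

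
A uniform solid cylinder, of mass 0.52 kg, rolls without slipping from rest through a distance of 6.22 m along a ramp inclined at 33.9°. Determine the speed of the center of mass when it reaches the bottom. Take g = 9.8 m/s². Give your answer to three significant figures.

The moment of inertia is (1/2)MR², giving k ≡ I/(MR²) = 0.5.
Rolling without slipping gives ω = v/R, so the total kinetic energy is ½Mv² + ½Iω² = ½(1+k)Mv² = (3/4)Mv².
The vertical drop is h = L sinθ = 6.22 × sin33.9° = 3.469 m.
Energy conservation: Mgh = (3/4)Mv², so v = √(2gh/(1+k)) = √(2 × 9.8 × 3.469 / 1.5) ≈ 6.73 m/s.

v ≈ 6.73 m/s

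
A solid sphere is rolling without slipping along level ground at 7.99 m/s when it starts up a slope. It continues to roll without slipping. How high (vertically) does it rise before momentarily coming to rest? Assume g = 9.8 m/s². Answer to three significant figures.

h ≈ 4.56 m

For this body I = (2/5)MR², i.e. k = I/(MR²) = 0.4.
Rolling without slipping gives ω = v/R, so the total kinetic energy is ½Mv² + ½Iω² = ½(1+k)Mv² = (7/10)Mv².
At the top the kinetic energy is zero, so (7/10)Mv₀² = Mgh.
Thus h = (1+k)v₀²/(2g) = 1.4 × 7.99² / (2 × 9.8) ≈ 4.56 m.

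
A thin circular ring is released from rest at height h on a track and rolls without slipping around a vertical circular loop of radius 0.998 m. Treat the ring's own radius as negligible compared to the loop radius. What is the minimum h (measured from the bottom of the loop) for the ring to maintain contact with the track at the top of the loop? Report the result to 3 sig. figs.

h_min ≈ 2.99 m

The moment of inertia is MR², giving k ≡ I/(MR²) = 1.
At the top, contact is just lost when gravity alone supplies the centripetal force: Mg = Mv_top²/r, i.e. v_top² = gr.
With ω = v/R, the kinetic energy at speed v is ½(1+k)Mv² = Mv².
Energy conservation from release (height h) to the top (height 2r): Mgh = Mg(2r) + M·gr.
Thus h_min = 2r + (1+k)r/2 = r(2 + 2/2) = 0.998 × 3 ≈ 2.99 m.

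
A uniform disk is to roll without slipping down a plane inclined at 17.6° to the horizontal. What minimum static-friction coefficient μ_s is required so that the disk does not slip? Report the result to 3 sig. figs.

With I = (1/2)MR², the ratio k = I/(MR²) is 0.5.
Newton's second law down the slope: Mg sinθ − f = Ma. The torque equation fR = Iα (with α = a/R) gives f = kMa.
These give a = g sinθ/(1+k) and the required friction f = kMg sinθ/(1+k).
With N = Mg cosθ, the no-slip condition f ≤ μN gives μ_min = f/N = k tanθ/(1+k).
μ_min = 0.5 × tan17.6° / 1.5 ≈ 0.106.

μ_min ≈ 0.106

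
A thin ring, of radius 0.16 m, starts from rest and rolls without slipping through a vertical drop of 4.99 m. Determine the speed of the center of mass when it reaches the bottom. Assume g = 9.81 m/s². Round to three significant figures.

With I = MR², the ratio k = I/(MR²) is 1.
Rolling without slipping gives ω = v/R, so the total kinetic energy is ½Mv² + ½Iω² = ½(1+k)Mv² = Mv².
Energy conservation: Mgh = Mv², so v = √(2gh/(1+k)) = √(2 × 9.81 × 4.99 / 2) ≈ 7.00 m/s.

v ≈ 7.00 m/s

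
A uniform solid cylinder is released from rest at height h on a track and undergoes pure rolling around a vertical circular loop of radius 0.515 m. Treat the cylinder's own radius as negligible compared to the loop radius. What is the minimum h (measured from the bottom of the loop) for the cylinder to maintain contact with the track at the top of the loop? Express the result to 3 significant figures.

h_min ≈ 1.42 m

The moment of inertia is (1/2)MR², giving k ≡ I/(MR²) = 0.5.
At the top, contact is just lost when gravity alone supplies the centripetal force: Mg = Mv_top²/r, i.e. v_top² = gr.
With ω = v/R, the kinetic energy at speed v is ½(1+k)Mv² = (3/4)Mv².
Energy conservation from release (height h) to the top (height 2r): Mgh = Mg(2r) + (3/4)M·gr.
Thus h_min = 2r + (1+k)r/2 = r(2 + 1.5/2) = 0.515 × 2.75 ≈ 1.42 m.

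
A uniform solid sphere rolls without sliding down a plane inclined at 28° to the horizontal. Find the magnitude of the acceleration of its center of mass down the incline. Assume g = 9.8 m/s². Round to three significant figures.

a ≈ 3.29 m/s²

For this body I = (2/5)MR², i.e. k = I/(MR²) = 0.4.
Translational: Mg sinθ − f = Ma. Rotational about the CM: fR = Iα = kMRa, so f = kMa.
Eliminating f: Mg sinθ = (1+k)Ma, so a = g sinθ/(1+k) = 9.8 × sin28° / 1.4 ≈ 3.29 m/s².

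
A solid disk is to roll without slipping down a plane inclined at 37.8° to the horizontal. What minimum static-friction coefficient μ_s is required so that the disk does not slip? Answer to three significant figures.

The moment of inertia is (1/2)MR², giving k ≡ I/(MR²) = 0.5.
Newton's second law down the slope: Mg sinθ − f = Ma. The torque equation fR = Iα (with α = a/R) gives f = kMa.
These give a = g sinθ/(1+k) and the required friction f = kMg sinθ/(1+k).
The normal force is N = Mg cosθ, so μ_min = f/N = k tanθ/(1+k).
μ_min = 0.5 × tan37.8° / 1.5 ≈ 0.259.

μ_min ≈ 0.259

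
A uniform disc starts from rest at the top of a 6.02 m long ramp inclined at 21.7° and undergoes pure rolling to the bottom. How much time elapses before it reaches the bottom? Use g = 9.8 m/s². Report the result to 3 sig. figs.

With I = (1/2)MR², the ratio k = I/(MR²) is 0.5.
Translational: Mg sinθ − f = Ma. Rotational about the CM: fR = Iα = kMRa, so f = kMa.
Hence a = g sinθ/(1+k) = 9.8×sin21.7°/1.5 = 2.416 m/s².
With constant a from rest, t = √(2L/a) = √(2·6.02/2.416) ≈ 2.23 s.

t ≈ 2.23 s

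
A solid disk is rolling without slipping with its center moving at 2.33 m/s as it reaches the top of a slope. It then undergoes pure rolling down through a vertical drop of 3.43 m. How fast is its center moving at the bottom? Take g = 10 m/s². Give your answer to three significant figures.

v ≈ 7.15 m/s

With I = (1/2)MR², the ratio k = I/(MR²) is 0.5.
The rolling condition ω = v/R makes the rotational term ½I(v/R)² = ½kMv², so KE_total = ½(1+k)Mv² = (3/4)Mv².
Energy conservation: (3/4)Mv₀² + Mgh = (3/4)Mv², so v² = v₀² + 2gh/(1+k).
v = √(2.33² + 2×10×3.43/1.5) = √51.16 ≈ 7.15 m/s.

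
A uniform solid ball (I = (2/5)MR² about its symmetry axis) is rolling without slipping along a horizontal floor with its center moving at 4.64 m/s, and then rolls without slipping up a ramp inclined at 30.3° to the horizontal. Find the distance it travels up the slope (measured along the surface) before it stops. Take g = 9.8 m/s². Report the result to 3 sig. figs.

d ≈ 3.05 m

Here I = (2/5)MR², so the shape factor k = I/(MR²) = 0.4.
Since it rolls without slipping, ω = v/R and KE = ½Mv² + ½Iω² = ½(1+k)Mv² = (7/10)Mv².
Setting this equal to Mgh gives the vertical rise h = (1+k)v₀²/(2g) = 1.4×4.64²/(2×9.8) = 1.538 m.
The distance along the slope is d = h/sinθ = 1.538/sin30.3° ≈ 3.05 m.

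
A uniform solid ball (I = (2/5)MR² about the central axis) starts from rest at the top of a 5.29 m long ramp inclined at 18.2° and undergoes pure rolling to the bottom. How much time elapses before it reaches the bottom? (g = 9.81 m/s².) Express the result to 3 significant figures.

t ≈ 2.20 s

The moment of inertia is (2/5)MR², giving k ≡ I/(MR²) = 0.4.
Newton's second law down the slope: Mg sinθ − f = Ma. The torque equation fR = Iα (with α = a/R) gives f = kMa.
Hence a = g sinθ/(1+k) = 9.81×sin18.2°/1.4 = 2.189 m/s².
With constant a from rest, t = √(2L/a) = √(2·5.29/2.189) ≈ 2.20 s.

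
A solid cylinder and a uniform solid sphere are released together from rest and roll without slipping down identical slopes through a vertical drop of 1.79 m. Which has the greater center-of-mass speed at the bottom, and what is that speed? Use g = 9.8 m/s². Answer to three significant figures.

the uniform solid sphere, at v ≈ 5.01 m/s

For rolling without slipping, Mgh = ½(1+k)Mv² where k = I/(MR²), so v = √(2gh/(1+k)).
Solid cylinder: k = 0.5, giving v = √(2×9.8×1.79/1.5) = 4.836 m/s.
Uniform solid sphere: k = 0.4, giving v = √(2×9.8×1.79/1.4) = 5.006 m/s.
The smaller k wins: the uniform solid sphere, at ≈ 5.01 m/s.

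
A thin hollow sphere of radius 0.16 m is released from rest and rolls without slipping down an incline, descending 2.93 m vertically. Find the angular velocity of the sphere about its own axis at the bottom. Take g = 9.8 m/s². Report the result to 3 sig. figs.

With I = (2/3)MR², the ratio k = I/(MR²) is 2/3.
Since it rolls without slipping, ω = v/R and KE = ½Mv² + ½Iω² = ½(1+k)Mv² = (5/6)Mv².
Energy conservation Mgh = ½(1+k)Mv² gives v = √(2gh/(1+k)) = √(2 × 9.8 × 2.93 / 1.667) = 5.87 m/s.
The angular speed follows from ω = v/R = 5.87/0.16 ≈ 36.7 rad/s.

ω ≈ 36.7 rad/s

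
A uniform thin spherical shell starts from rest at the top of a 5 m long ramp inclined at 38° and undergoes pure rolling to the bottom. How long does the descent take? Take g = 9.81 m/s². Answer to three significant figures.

Here I = (2/3)MR², so the shape factor k = I/(MR²) = 2/3.
Along the incline Mg sinθ − f = Ma, and torque about the center fR = Iα = kMR²(a/R) gives f = kMa.
Hence a = g sinθ/(1+k) = 9.81×sin38°/1.667 = 3.624 m/s².
Starting from rest, L = ½at², so t = √(2L/a) = √(2×5/3.624) ≈ 1.66 s.

t ≈ 1.66 s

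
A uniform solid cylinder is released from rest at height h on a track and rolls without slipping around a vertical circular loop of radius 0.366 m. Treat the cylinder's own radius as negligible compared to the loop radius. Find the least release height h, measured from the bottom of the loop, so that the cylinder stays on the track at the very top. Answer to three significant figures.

The moment of inertia is (1/2)MR², giving k ≡ I/(MR²) = 0.5.
At the top, contact is just lost when gravity alone supplies the centripetal force: Mg = Mv_top²/r, i.e. v_top² = gr.
With ω = v/R, the kinetic energy at speed v is ½(1+k)Mv² = (3/4)Mv².
Energy conservation from release (height h) to the top (height 2r): Mgh = Mg(2r) + (3/4)M·gr.
Thus h_min = 2r + (1+k)r/2 = r(2 + 1.5/2) = 0.366 × 2.75 ≈ 1.01 m.

h_min ≈ 1.01 m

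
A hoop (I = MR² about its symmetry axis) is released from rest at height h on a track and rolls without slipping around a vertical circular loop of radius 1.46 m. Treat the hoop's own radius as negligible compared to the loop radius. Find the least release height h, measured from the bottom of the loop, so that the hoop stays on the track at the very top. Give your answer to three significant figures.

h_min ≈ 4.38 m

The moment of inertia is MR², giving k ≡ I/(MR²) = 1.
At the top, contact is just lost when gravity alone supplies the centripetal force: Mg = Mv_top²/r, i.e. v_top² = gr.
With ω = v/R, the kinetic energy at speed v is ½(1+k)Mv² = Mv².
Energy conservation from release (height h) to the top (height 2r): Mgh = Mg(2r) + M·gr.
Thus h_min = 2r + (1+k)r/2 = r(2 + 2/2) = 1.46 × 3 ≈ 4.38 m.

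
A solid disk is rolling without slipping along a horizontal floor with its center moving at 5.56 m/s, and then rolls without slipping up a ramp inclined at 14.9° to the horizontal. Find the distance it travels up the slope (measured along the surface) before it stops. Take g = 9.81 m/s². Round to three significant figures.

d ≈ 9.19 m

With I = (1/2)MR², the ratio k = I/(MR²) is 0.5.
Since it rolls without slipping, ω = v/R and KE = ½Mv² + ½Iω² = ½(1+k)Mv² = (3/4)Mv².
Setting this equal to Mgh gives the vertical rise h = (1+k)v₀²/(2g) = 1.5×5.56²/(2×9.81) = 2.363 m.
The distance along the slope is d = h/sinθ = 2.363/sin14.9° ≈ 9.19 m.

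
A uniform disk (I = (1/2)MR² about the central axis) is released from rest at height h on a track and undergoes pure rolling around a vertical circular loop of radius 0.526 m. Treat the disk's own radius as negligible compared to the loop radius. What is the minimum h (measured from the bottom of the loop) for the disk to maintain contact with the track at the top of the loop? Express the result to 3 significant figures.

h_min ≈ 1.45 m

The moment of inertia is (1/2)MR², giving k ≡ I/(MR²) = 0.5.
At the top, contact is just lost when gravity alone supplies the centripetal force: Mg = Mv_top²/r, i.e. v_top² = gr.
With ω = v/R, the kinetic energy at speed v is ½(1+k)Mv² = (3/4)Mv².
Energy conservation from release (height h) to the top (height 2r): Mgh = Mg(2r) + (3/4)M·gr.
Thus h_min = 2r + (1+k)r/2 = r(2 + 1.5/2) = 0.526 × 2.75 ≈ 1.45 m.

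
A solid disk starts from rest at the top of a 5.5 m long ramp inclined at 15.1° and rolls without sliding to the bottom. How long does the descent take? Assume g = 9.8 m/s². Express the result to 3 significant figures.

t ≈ 2.54 s

For this body I = (1/2)MR², i.e. k = I/(MR²) = 0.5.
Translational: Mg sinθ − f = Ma. Rotational about the CM: fR = Iα = kMRa, so f = kMa.
Hence a = g sinθ/(1+k) = 9.8×sin15.1°/1.5 = 1.702 m/s².
With constant a from rest, t = √(2L/a) = √(2·5.5/1.702) ≈ 2.54 s.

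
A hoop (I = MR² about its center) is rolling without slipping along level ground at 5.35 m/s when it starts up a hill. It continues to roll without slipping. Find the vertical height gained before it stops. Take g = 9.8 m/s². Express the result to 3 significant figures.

h ≈ 2.92 m

For this body I = MR², i.e. k = I/(MR²) = 1.
Since it rolls without slipping, ω = v/R and KE = ½Mv² + ½Iω² = ½(1+k)Mv² = Mv².
All of this converts to potential energy at the highest point: Mv₀² = Mgh.
Thus h = (1+k)v₀²/(2g) = 2 × 5.35² / (2 × 9.8) ≈ 2.92 m.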